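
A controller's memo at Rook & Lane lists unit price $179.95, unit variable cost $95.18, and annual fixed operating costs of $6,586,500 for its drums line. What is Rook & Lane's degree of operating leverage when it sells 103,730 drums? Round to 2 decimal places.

3.98

Contribution at this volume is 103,730 × $84.77 = $8,793,192.10.
Subtracting fixed costs: EBIT = $8,793,192.10 − $6,586,500 = $2,206,692.10.
So DOL = total CM / EBIT = $8,793,192.10 / $2,206,692.10 = 3.9848.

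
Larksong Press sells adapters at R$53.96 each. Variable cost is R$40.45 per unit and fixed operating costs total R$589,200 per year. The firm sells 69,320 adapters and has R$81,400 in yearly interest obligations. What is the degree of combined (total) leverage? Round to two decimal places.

Total contribution margin = 69,320 × R$13.51 = R$936,513.20.
Operating income = contribution − fixed costs = R$936,513.20 − R$589,200 = R$347,313.20. Interest = R$81,400.00, so EBIT − I = R$265,913.20.
Degree of total leverage = total CM / (EBIT − interest) = R$936,513.20 / R$265,913.20 = 3.5219.

3.52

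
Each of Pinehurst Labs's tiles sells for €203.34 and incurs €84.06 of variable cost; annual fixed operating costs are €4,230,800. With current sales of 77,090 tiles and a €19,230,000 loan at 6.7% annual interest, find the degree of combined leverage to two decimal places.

2.50

Total contribution margin = 77,090 × €119.28 = €9,195,295.20.
Operating income = contribution − fixed costs = €9,195,295.20 − €4,230,800 = €4,964,495.20. Interest = €1,288,410.00.
DOL = €9,195,295.20 ÷ €4,964,495.20 = 1.8522; DFL = €4,964,495.20 ÷ €3,676,085.20 = 1.3505.
DCL = DOL × DFL = 1.8522 × 1.3505 = 2.5014.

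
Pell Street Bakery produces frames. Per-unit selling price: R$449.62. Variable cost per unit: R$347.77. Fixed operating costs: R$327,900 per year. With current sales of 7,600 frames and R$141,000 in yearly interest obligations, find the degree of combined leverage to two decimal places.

2.54

Contribution at this volume is 7,600 × R$101.85 = R$774,060.00.
EBIT = R$774,060.00 − R$327,900 = R$446,160.00. Interest = R$141,000.00, so EBIT − I = R$305,160.00.
Degree of total leverage = total CM / (EBIT − interest) = R$774,060.00 / R$305,160.00 = 2.5366.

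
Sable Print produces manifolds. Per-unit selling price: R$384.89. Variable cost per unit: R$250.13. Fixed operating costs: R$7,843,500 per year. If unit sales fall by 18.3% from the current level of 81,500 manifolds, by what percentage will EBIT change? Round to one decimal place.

-64.0%

At 81,500 units, contribution = 81,500 × R$134.76 = R$10,982,940.00.
Operating income = contribution − fixed costs = R$10,982,940.00 − R$7,843,500 = R$3,139,440.00.
So DOL = total CM / EBIT = R$10,982,940.00 / R$3,139,440.00 = 3.4984.
Operating income changes by 3.4984 × -18.3% = -64.0%.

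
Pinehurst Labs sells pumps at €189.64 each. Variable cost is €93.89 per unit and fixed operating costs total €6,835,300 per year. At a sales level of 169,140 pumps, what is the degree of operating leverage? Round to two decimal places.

Total contribution margin = 169,140 × €95.75 = €16,195,155.00.
EBIT = €16,195,155.00 − €6,835,300 = €9,359,855.00.
So DOL = total CM / EBIT = €16,195,155.00 / €9,359,855.00 = 1.7303.

1.73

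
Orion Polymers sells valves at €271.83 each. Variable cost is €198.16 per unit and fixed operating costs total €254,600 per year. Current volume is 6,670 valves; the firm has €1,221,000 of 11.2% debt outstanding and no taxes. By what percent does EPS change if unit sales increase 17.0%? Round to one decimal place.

+83.5%

Total contribution margin = 6,670 × €73.67 = €491,378.90.
EBIT = €491,378.90 − €254,600 = €236,778.90.
Interest = €136,752.00, so EBIT − I = €100,026.90.
DCL = total CM / (EBIT − I) = €491,378.90 / €100,026.90 = 4.9125.
EPS therefore changes by 4.9125 × (+17.0%) = +83.5%.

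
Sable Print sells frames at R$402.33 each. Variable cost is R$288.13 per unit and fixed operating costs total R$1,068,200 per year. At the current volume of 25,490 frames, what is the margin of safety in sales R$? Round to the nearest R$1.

R$6,492,091

Unit CM = price − variable cost = R$402.33 − R$288.13 = R$114.20. Break-even units = R$1,068,200 ÷ R$114.20 = 9,353.77; break-even revenue = 9,353.77 × R$402.33 = R$3,763,300.40.
Actual sales revenue = 25,490 × R$402.33 = R$10,255,391.70.
Margin of safety = R$10,255,391.70 − R$3,763,300.40 = R$6,492,091.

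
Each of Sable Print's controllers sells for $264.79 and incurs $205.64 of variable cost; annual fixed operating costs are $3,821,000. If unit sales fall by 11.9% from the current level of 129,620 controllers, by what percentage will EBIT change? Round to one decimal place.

-23.7%

Contribution at this volume is 129,620 × $59.15 = $7,667,023.00.
Operating income = contribution − fixed costs = $7,667,023.00 − $3,821,000 = $3,846,023.00.
DOL = contribution ÷ EBIT = $7,667,023.00 ÷ $3,846,023.00 = 1.9935.
Operating income changes by 1.9935 × -11.9% = -23.7%.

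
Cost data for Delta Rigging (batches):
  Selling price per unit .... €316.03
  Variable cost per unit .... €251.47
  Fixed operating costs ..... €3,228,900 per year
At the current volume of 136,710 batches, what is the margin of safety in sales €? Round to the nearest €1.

€27,398,556

Each unit contributes €316.03 − €251.47 = €64.56. Break-even units = €3,228,900 ÷ €64.56 = 50,013.94; break-even revenue = 50,013.94 × €316.03 = €15,805,905.62.
Current sales = 136,710 × €316.03 = €43,204,461.30.
Margin of safety = €43,204,461.30 − €15,805,905.62 = €27,398,556.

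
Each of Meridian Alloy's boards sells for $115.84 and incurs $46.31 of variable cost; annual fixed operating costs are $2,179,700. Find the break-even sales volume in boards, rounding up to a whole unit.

31,350 boards

Contribution margin per unit = $115.84 − $46.31 = $69.53.
Break-even volume = fixed costs ÷ CM per unit = $2,179,700 ÷ $69.53 = 31,349.06, so 31,350 boards.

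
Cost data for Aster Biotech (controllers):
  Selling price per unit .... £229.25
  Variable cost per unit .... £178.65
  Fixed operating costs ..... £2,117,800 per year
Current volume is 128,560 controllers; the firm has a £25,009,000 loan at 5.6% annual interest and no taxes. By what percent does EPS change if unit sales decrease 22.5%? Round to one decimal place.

At 128,560 units, contribution = 128,560 × £50.60 = £6,505,136.00.
Subtracting fixed costs: EBIT = £6,505,136.00 − £2,117,800 = £4,387,336.00.
Interest = £1,400,504.00, so EBIT − I = £2,986,832.00.
DCL = total CM / (EBIT − I) = £6,505,136.00 / £2,986,832.00 = 2.1779.
%ΔEPS = DCL × %ΔSales = 2.1779 × -22.5% = -49.0%.

-49.0%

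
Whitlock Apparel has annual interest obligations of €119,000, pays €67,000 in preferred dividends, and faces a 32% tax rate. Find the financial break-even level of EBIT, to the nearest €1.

Grossing the preferred dividend up to pre-tax terms: €67,000 / (1 − 0.32) = €98,529.41.
EPS = 0 when EBIT covers interest plus the pre-tax preferred burden: €119,000 + €98,529.41 = €217,529.41.

€217,529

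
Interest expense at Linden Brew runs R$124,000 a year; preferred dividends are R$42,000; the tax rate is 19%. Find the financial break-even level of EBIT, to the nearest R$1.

Preferred dividends are paid after tax, so their pre-tax equivalent is R$42,000 ÷ (1 − 0.19) = R$51,851.85.
Financial break-even EBIT = interest + D_p ÷ (1 − t) = R$124,000 + R$51,851.85 = R$175,851.85.

R$175,852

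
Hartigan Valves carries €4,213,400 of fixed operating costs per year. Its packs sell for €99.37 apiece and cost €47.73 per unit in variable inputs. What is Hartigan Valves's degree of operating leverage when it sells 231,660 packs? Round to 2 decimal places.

1.54

Total contribution margin = 231,660 × €51.64 = €11,962,922.40.
Operating income = contribution − fixed costs = €11,962,922.40 − €4,213,400 = €7,749,522.40.
So DOL = total CM / EBIT = €11,962,922.40 / €7,749,522.40 = 1.5437.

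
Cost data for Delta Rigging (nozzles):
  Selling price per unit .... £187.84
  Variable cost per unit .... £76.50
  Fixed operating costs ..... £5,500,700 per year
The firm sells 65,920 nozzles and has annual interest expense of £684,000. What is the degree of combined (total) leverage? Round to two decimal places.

Total contribution margin = 65,920 × £111.34 = £7,339,532.80.
Operating income = contribution − fixed costs = £7,339,532.80 − £5,500,700 = £1,838,832.80. Interest = £684,000.00, so EBIT − I = £1,154,832.80.
Degree of total leverage = total CM / (EBIT − interest) = £7,339,532.80 / £1,154,832.80 = 6.3555.

6.36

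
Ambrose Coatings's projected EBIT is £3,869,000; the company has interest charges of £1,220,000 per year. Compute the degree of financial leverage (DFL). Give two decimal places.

Annual interest charges come to £1,220,000.00.
Degree of financial leverage = EBIT / (EBIT − interest) = £3,869,000 / £2,649,000.00 = 1.4606.

1.46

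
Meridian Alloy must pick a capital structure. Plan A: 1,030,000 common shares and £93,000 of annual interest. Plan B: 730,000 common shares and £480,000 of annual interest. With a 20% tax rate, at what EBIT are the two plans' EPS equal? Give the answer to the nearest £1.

£1,421,700

At indifference, (EBIT − 93,000)(1 − t)/1,030,000 = (EBIT − 480,000)(1 − t)/730,000.
The (1 − t) factor cancels: (EBIT − 93,000) × 730,000 = (EBIT − 480,000) × 1,030,000.
EBIT × (1,030,000 − 730,000) = 480,000 × 1,030,000 − 93,000 × 730,000 = 426,510,000,000, so EBIT = 426,510,000,000 ÷ 300,000 = 1,421,700.00.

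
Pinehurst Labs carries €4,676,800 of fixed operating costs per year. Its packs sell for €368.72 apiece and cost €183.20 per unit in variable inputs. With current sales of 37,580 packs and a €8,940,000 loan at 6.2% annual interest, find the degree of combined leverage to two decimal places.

4.01

At 37,580 units, contribution = 37,580 × €185.52 = €6,971,841.60.
Subtracting fixed costs: EBIT = €6,971,841.60 − €4,676,800 = €2,295,041.60. Interest = €554,280.00.
DOL = €6,971,841.60 ÷ €2,295,041.60 = 3.0378; DFL = €2,295,041.60 ÷ €1,740,761.60 = 1.3184.
Combined leverage = 3.0378 × 1.3184 = 4.0050.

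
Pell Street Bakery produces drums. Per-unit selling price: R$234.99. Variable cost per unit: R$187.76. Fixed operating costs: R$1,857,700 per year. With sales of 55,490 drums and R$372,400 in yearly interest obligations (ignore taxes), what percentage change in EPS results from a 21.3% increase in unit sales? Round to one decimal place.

Total contribution margin = 55,490 × R$47.23 = R$2,620,792.70.
Subtracting fixed costs: EBIT = R$2,620,792.70 − R$1,857,700 = R$763,092.70.
After interest of R$372,400.00, pre-tax earnings = R$390,692.70.
DCL = total CM / (EBIT − I) = R$2,620,792.70 / R$390,692.70 = 6.7081.
%ΔEPS = DCL × %ΔSales = 6.7081 × +21.3% = +142.9%.

+142.9%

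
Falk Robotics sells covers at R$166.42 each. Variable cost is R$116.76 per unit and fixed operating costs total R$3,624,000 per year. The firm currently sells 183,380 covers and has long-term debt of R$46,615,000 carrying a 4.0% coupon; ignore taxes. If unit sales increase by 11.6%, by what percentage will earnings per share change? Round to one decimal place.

Contribution at this volume is 183,380 × R$49.66 = R$9,106,650.80.
EBIT = R$9,106,650.80 − R$3,624,000 = R$5,482,650.80.
Interest = R$1,864,600.00, so EBIT − I = R$3,618,050.80.
DCL = total CM / (EBIT − I) = R$9,106,650.80 / R$3,618,050.80 = 2.5170.
%ΔEPS = DCL × %ΔSales = 2.5170 × +11.6% = +29.2%.

+29.2%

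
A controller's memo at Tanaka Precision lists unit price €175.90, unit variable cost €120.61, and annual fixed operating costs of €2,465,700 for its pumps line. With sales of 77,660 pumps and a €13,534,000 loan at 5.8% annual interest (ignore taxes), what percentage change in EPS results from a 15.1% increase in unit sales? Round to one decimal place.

+62.2%

Total contribution margin = 77,660 × €55.29 = €4,293,821.40.
Operating income = contribution − fixed costs = €4,293,821.40 − €2,465,700 = €1,828,121.40.
After interest of €784,972.00, pre-tax earnings = €1,043,149.40.
DCL = total CM / (EBIT − I) = €4,293,821.40 / €1,043,149.40 = 4.1162.
%ΔEPS = DCL × %ΔSales = 4.1162 × +15.1% = +62.2%.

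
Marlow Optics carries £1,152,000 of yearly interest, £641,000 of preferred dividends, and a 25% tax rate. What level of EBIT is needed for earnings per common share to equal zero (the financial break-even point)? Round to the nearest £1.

£2,006,667

Preferred dividends are paid after tax, so their pre-tax equivalent is £641,000 ÷ (1 − 0.25) = £854,666.67.
Financial break-even EBIT = interest + D_p ÷ (1 − t) = £1,152,000 + £854,666.67 = £2,006,666.67.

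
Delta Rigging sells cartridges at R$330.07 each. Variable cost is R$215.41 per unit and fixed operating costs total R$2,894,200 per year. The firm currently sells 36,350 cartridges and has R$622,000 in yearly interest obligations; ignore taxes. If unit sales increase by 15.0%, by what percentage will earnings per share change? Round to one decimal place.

+95.9%

Total contribution margin = 36,350 × R$114.66 = R$4,167,891.00.
Subtracting fixed costs: EBIT = R$4,167,891.00 − R$2,894,200 = R$1,273,691.00.
Interest = R$622,000.00, so EBIT − I = R$651,691.00.
Degree of combined leverage = contribution ÷ (EBIT − I) = R$4,167,891.00 ÷ R$651,691.00 = 6.3955.
EPS therefore changes by 6.3955 × (+15.0%) = +95.9%.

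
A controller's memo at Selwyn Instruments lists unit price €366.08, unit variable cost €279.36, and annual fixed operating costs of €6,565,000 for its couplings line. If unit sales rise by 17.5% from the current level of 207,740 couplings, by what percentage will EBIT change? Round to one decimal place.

+27.5%

Total contribution margin = 207,740 × €86.72 = €18,015,212.80.
Operating income = contribution − fixed costs = €18,015,212.80 − €6,565,000 = €11,450,212.80.
So DOL = total CM / EBIT = €18,015,212.80 / €11,450,212.80 = 1.5734.
%ΔEBIT = DOL × %ΔSales = 1.5734 × +17.5% = +27.5%.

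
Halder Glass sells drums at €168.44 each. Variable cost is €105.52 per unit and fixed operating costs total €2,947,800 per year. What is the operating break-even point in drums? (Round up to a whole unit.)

46,850 drums

Each unit contributes €168.44 − €105.52 = €62.92.
Units to break even: €2,947,800 ÷ €62.92 = 46,849.97, rounded up to 46,850.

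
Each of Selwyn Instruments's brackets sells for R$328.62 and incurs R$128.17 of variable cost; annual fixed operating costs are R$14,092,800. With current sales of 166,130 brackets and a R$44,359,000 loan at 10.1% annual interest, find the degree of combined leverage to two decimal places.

2.26

At 166,130 units, contribution = 166,130 × R$200.45 = R$33,300,758.50.
Subtracting fixed costs: EBIT = R$33,300,758.50 − R$14,092,800 = R$19,207,958.50. Interest = R$4,480,259.00.
DOL = R$33,300,758.50 ÷ R$19,207,958.50 = 1.7337; DFL = R$19,207,958.50 ÷ R$14,727,699.50 = 1.3042.
Combined leverage = 1.7337 × 1.3042 = 2.2611.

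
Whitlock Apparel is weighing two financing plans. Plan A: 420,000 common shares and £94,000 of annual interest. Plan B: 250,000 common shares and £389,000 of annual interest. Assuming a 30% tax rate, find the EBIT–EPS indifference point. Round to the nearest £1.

£822,824

Set EPS_A = EPS_B: (EBIT − £94,000)(1 − 0.30) ÷ 420,000 = (EBIT − £389,000)(1 − 0.30) ÷ 250,000.
The (1 − t) factor cancels: (EBIT − 94,000) × 250,000 = (EBIT − 389,000) × 420,000.
Solving, EBIT = (389,000·420,000 − 94,000·250,000) / (420,000 − 250,000) = 139,880,000,000 / 170,000 = 822,823.53.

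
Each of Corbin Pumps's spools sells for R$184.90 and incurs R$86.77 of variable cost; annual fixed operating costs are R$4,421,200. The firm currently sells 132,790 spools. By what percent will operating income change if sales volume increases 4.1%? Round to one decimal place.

+6.2%

Total contribution margin = 132,790 × R$98.13 = R$13,030,682.70.
EBIT = R$13,030,682.70 − R$4,421,200 = R$8,609,482.70.
DOL = contribution ÷ EBIT = R$13,030,682.70 ÷ R$8,609,482.70 = 1.5135.
Operating income changes by 1.5135 × +4.1% = +6.2%.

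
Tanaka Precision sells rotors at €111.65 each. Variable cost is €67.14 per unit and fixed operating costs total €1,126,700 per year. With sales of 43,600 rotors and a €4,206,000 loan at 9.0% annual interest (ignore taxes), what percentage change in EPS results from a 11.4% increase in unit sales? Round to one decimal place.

+50.8%

Total contribution margin = 43,600 × €44.51 = €1,940,636.00.
Subtracting fixed costs: EBIT = €1,940,636.00 − €1,126,700 = €813,936.00.
After interest of €378,540.00, pre-tax earnings = €435,396.00.
DCL = total CM / (EBIT − I) = €1,940,636.00 / €435,396.00 = 4.4572.
EPS therefore changes by 4.4572 × (+11.4%) = +50.8%.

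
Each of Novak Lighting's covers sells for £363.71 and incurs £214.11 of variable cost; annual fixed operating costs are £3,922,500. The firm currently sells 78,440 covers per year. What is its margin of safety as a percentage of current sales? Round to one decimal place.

66.6%

Unit CM = price − variable cost = £363.71 − £214.11 = £149.60. Break-even units = £3,922,500 ÷ £149.60 = 26,219.92; break-even revenue = 26,219.92 × £363.71 = £9,536,447.03.
Current sales = 78,440 × £363.71 = £28,529,412.40.
Margin of safety = (£28,529,412.40 − £9,536,447.03) ÷ £28,529,412.40 = 66.6%.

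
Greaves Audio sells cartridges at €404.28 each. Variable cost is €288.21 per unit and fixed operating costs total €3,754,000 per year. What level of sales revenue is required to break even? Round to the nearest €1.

Contribution margin per unit = €404.28 − €288.21 = €116.07, a CM ratio of €116.07 ÷ €404.28 = 0.2871.
Break-even sales = FC ÷ CM ratio = €3,754,000 × €404.28 / €116.07 = €13,075,447.

€13,075,447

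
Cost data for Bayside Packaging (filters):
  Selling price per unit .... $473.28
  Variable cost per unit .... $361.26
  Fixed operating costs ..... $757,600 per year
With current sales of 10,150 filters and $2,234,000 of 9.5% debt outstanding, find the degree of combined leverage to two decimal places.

6.80

Contribution at this volume is 10,150 × $112.02 = $1,137,003.00.
EBIT = $1,137,003.00 − $757,600 = $379,403.00. Interest = $212,230.00, so EBIT − I = $167,173.00.
Degree of total leverage = total CM / (EBIT − interest) = $1,137,003.00 / $167,173.00 = 6.8014.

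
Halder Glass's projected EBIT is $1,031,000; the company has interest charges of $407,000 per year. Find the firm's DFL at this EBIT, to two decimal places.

Interest = $407,000.00.
DFL = EBIT ÷ (EBIT − I) = $1,031,000 ÷ ($1,031,000 − $407,000.00) = $1,031,000 ÷ $624,000.00 = 1.6522.

1.65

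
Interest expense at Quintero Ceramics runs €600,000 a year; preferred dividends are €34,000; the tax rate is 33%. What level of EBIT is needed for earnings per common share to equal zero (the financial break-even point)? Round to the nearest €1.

€650,746

Grossing the preferred dividend up to pre-tax terms: €34,000 / (1 − 0.33) = €50,746.27.
Financial break-even EBIT = interest + D_p ÷ (1 − t) = €600,000 + €50,746.27 = €650,746.27.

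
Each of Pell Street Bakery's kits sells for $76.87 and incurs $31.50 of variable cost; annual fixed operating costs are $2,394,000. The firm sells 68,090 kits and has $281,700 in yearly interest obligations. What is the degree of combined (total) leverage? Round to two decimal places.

7.47

Total contribution margin = 68,090 × $45.37 = $3,089,243.30.
Subtracting fixed costs: EBIT = $3,089,243.30 − $2,394,000 = $695,243.30. Interest = $281,700.00, so EBIT − I = $413,543.30.
Degree of total leverage = total CM / (EBIT − interest) = $3,089,243.30 / $413,543.30 = 7.4702.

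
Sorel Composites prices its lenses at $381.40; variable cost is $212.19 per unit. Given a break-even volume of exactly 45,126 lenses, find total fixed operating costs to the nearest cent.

$7,635,770.46

Contribution margin per unit = $381.40 − $212.19 = $169.21.
Fixed costs = break-even units × CM = 45,126 × $169.21 = $7,635,770.46.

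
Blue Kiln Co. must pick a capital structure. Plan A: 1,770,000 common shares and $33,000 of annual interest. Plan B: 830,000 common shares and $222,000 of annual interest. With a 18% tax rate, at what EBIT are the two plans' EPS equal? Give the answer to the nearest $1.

$388,883

Set EPS_A = EPS_B: (EBIT − $33,000)(1 − 0.18) ÷ 1,770,000 = (EBIT − $222,000)(1 − 0.18) ÷ 830,000.
The (1 − t) factor cancels: (EBIT − 33,000) × 830,000 = (EBIT − 222,000) × 1,770,000.
Solving, EBIT = (222,000·1,770,000 − 33,000·830,000) / (1,770,000 − 830,000) = 365,550,000,000 / 940,000 = 388,882.98.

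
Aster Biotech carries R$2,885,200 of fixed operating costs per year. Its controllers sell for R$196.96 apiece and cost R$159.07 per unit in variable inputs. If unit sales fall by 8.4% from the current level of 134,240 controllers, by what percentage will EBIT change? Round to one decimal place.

At 134,240 units, contribution = 134,240 × R$37.89 = R$5,086,353.60.
EBIT = R$5,086,353.60 − R$2,885,200 = R$2,201,153.60.
DOL = contribution ÷ EBIT = R$5,086,353.60 ÷ R$2,201,153.60 = 2.3108.
%ΔEBIT = DOL × %ΔSales = 2.3108 × -8.4% = -19.4%.

-19.4%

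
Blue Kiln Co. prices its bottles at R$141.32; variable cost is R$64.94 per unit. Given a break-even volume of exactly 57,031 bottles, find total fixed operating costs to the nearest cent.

R$4,356,027.78

Unit CM = price − variable cost = R$141.32 − R$64.94 = R$76.38.
Fixed costs = break-even units × CM = 57,031 × R$76.38 = R$4,356,027.78.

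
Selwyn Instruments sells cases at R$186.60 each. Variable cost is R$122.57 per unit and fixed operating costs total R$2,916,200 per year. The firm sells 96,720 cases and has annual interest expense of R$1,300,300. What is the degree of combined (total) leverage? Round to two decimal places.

3.13

Contribution at this volume is 96,720 × R$64.03 = R$6,192,981.60.
EBIT = R$6,192,981.60 − R$2,916,200 = R$3,276,781.60. Interest = R$1,300,300.00.
DOL = R$6,192,981.60 ÷ R$3,276,781.60 = 1.8900; DFL = R$3,276,781.60 ÷ R$1,976,481.60 = 1.6579.
Combined leverage = 1.8900 × 1.6579 = 3.1334.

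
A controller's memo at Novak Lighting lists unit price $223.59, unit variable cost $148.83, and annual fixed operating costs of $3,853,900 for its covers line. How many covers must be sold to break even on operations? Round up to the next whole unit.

Each unit contributes $223.59 − $148.83 = $74.76.
Units to break even: $3,853,900 ÷ $74.76 = 51,550.29, rounded up to 51,551.

51,551 covers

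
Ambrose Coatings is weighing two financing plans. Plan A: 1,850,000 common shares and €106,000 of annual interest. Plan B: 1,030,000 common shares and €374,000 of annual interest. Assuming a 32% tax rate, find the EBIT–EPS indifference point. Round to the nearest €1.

€710,634

At indifference, (EBIT − 106,000)(1 − t)/1,850,000 = (EBIT − 374,000)(1 − t)/1,030,000.
The (1 − t) factor cancels: (EBIT − 106,000) × 1,030,000 = (EBIT − 374,000) × 1,850,000.
EBIT × (1,850,000 − 1,030,000) = 374,000 × 1,850,000 − 106,000 × 1,030,000 = 582,720,000,000, so EBIT = 582,720,000,000 ÷ 820,000 = 710,634.15.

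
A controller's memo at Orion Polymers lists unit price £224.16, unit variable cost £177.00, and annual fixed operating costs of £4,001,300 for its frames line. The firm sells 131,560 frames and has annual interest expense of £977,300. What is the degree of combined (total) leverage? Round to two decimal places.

Contribution at this volume is 131,560 × £47.16 = £6,204,369.60.
Subtracting fixed costs: EBIT = £6,204,369.60 − £4,001,300 = £2,203,069.60. Interest = £977,300.00.
DOL = £6,204,369.60 ÷ £2,203,069.60 = 2.8162; DFL = £2,203,069.60 ÷ £1,225,769.60 = 1.7973.
DCL = DOL × DFL = 2.8162 × 1.7973 = 5.0616.

5.06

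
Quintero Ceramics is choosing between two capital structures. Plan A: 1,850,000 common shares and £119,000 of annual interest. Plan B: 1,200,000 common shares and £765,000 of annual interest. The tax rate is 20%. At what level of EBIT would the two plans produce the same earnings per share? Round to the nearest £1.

£1,957,615

At indifference, (EBIT − 119,000)(1 − t)/1,850,000 = (EBIT − 765,000)(1 − t)/1,200,000.
The (1 − t) factor cancels: (EBIT − 119,000) × 1,200,000 = (EBIT − 765,000) × 1,850,000.
Solving, EBIT = (765,000·1,850,000 − 119,000·1,200,000) / (1,850,000 − 1,200,000) = 1,272,450,000,000 / 650,000 = 1,957,615.38.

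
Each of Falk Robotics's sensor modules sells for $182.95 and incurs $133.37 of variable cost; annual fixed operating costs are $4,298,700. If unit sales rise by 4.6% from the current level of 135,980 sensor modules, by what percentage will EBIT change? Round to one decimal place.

Contribution at this volume is 135,980 × $49.58 = $6,741,888.40.
EBIT = $6,741,888.40 − $4,298,700 = $2,443,188.40.
Degree of operating leverage = $6,741,888.40 / $2,443,188.40 = 2.7595.
Operating income changes by 2.7595 × +4.6% = +12.7%.

+12.7%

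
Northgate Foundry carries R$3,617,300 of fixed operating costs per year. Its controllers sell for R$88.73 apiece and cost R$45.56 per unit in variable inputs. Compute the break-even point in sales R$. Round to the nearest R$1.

Contribution margin per unit = R$88.73 − R$45.56 = R$43.17, a CM ratio of R$43.17 ÷ R$88.73 = 0.4865.
Break-even sales = FC ÷ CM ratio = R$3,617,300 × R$88.73 / R$43.17 = R$7,434,863.

R$7,434,863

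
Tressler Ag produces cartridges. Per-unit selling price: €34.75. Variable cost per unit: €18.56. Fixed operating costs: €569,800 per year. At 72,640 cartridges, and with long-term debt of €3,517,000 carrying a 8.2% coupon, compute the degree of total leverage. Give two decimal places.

3.70

At 72,640 units, contribution = 72,640 × €16.19 = €1,176,041.60.
EBIT = €1,176,041.60 − €569,800 = €606,241.60. Interest = €288,394.00, so EBIT − I = €317,847.60.
Degree of total leverage = total CM / (EBIT − interest) = €1,176,041.60 / €317,847.60 = 3.7000.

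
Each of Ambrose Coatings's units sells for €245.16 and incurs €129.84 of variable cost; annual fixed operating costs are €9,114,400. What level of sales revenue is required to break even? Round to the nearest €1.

Contribution margin per unit = €245.16 − €129.84 = €115.32, a CM ratio of €115.32 ÷ €245.16 = 0.4704.
Break-even sales = FC ÷ CM ratio = €9,114,400 × €245.16 / €115.32 = €19,376,399.

€19,376,399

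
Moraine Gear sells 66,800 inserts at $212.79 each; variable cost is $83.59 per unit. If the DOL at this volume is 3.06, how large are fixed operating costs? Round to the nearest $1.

At 66,800 units, contribution = 66,800 × $129.20 = $8,630,560.00.
Since DOL = CM ÷ EBIT, EBIT = $8,630,560.00 ÷ 3.06 = $2,820,444.44.
Fixed costs = CM − EBIT = $8,630,560.00 − $2,820,444.44 = $5,810,116.

$5,810,116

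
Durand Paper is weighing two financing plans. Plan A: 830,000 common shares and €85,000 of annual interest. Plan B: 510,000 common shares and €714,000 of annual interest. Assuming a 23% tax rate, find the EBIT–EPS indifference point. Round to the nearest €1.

At indifference, (EBIT − 85,000)(1 − t)/830,000 = (EBIT − 714,000)(1 − t)/510,000.
Cancelling (1 − t) and cross-multiplying: 510,000·(EBIT − 85,000) = 830,000·(EBIT − 714,000).
Solving, EBIT = (714,000·830,000 − 85,000·510,000) / (830,000 − 510,000) = 549,270,000,000 / 320,000 = 1,716,468.75.

€1,716,469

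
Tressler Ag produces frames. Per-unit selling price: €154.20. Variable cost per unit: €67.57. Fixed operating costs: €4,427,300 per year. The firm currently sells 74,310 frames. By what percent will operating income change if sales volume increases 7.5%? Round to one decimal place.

Total contribution margin = 74,310 × €86.63 = €6,437,475.30.
EBIT = €6,437,475.30 − €4,427,300 = €2,010,175.30.
So DOL = total CM / EBIT = €6,437,475.30 / €2,010,175.30 = 3.2024.
So EBIT moves 3.2024 × (+7.5%) = +24.0%.

+24.0%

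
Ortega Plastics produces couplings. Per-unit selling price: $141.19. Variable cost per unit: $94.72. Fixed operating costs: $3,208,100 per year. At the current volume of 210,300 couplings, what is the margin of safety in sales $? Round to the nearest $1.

$19,945,073

Unit CM = price − variable cost = $141.19 − $94.72 = $46.47. Break-even units = $3,208,100 ÷ $46.47 = 69,035.94; break-even revenue = 69,035.94 × $141.19 = $9,747,183.97.
Current sales = 210,300 × $141.19 = $29,692,257.00.
Margin of safety = $29,692,257.00 − $9,747,183.97 = $19,945,073.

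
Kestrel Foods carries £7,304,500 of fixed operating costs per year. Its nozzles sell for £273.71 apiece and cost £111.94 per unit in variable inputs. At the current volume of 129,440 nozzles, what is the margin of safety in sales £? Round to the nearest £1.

£23,070,027

Each unit contributes £273.71 − £111.94 = £161.77. Break-even units = £7,304,500 ÷ £161.77 = 45,153.61; break-even revenue = 45,153.61 × £273.71 = £12,358,995.46.
Actual sales revenue = 129,440 × £273.71 = £35,429,022.40.
Margin of safety = £35,429,022.40 − £12,358,995.46 = £23,070,027.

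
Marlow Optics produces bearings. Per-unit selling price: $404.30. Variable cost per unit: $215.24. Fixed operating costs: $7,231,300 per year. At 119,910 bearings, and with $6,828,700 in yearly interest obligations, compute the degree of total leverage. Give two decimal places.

2.63

Total contribution margin = 119,910 × $189.06 = $22,670,184.60.
EBIT = $22,670,184.60 − $7,231,300 = $15,438,884.60. Interest = $6,828,700.00.
DOL = $22,670,184.60 ÷ $15,438,884.60 = 1.4684; DFL = $15,438,884.60 ÷ $8,610,184.60 = 1.7931.
Combined leverage = 1.4684 × 1.7931 = 2.6330.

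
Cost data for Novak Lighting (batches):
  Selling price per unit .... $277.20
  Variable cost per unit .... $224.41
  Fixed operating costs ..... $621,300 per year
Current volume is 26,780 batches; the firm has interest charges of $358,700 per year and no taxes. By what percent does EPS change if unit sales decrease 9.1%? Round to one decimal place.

-29.7%

At 26,780 units, contribution = 26,780 × $52.79 = $1,413,716.20.
Subtracting fixed costs: EBIT = $1,413,716.20 − $621,300 = $792,416.20.
Interest = $358,700.00, so EBIT − I = $433,716.20.
Degree of combined leverage = contribution ÷ (EBIT − I) = $1,413,716.20 ÷ $433,716.20 = 3.2595.
%ΔEPS = DCL × %ΔSales = 3.2595 × -9.1% = -29.7%.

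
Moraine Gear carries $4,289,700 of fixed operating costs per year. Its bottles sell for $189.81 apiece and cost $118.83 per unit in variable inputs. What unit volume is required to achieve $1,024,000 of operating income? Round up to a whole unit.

74,862 bottles

Each unit contributes $189.81 − $118.83 = $70.98.
Required volume = (fixed costs + target profit) ÷ CM = ($4,289,700 + $1,024,000) ÷ $70.98 = 74,861.93, so 74,862 bottles.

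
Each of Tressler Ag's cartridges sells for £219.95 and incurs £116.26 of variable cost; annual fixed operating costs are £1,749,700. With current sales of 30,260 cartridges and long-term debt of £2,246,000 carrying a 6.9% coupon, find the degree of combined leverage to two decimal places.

At 30,260 units, contribution = 30,260 × £103.69 = £3,137,659.40.
Subtracting fixed costs: EBIT = £3,137,659.40 − £1,749,700 = £1,387,959.40. Interest = £154,974.00, so EBIT − I = £1,232,985.40.
Degree of total leverage = total CM / (EBIT − interest) = £3,137,659.40 / £1,232,985.40 = 2.5448.

2.54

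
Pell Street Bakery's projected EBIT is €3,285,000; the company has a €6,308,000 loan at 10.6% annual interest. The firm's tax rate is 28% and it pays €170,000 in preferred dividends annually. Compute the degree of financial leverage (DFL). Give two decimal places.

Annual interest charges come to €668,648.00.
Preferred dividends grossed up pre-tax: €170,000 / (1 − 0.28) = €236,111.11.
DFL = EBIT ÷ [EBIT − I − D_p/(1−t)] = €3,285,000 ÷ [€3,285,000 − €668,648.00 − €236,111.11] = €3,285,000 ÷ €2,380,240.89 = 1.3801.

1.38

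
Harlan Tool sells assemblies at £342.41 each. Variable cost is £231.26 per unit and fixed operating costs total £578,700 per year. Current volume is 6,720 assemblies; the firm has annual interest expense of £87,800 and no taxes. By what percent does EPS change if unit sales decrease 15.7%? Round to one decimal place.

-145.8%

At 6,720 units, contribution = 6,720 × £111.15 = £746,928.00.
EBIT = £746,928.00 − £578,700 = £168,228.00.
Interest = £87,800.00, so EBIT − I = £80,428.00.
Degree of combined leverage = contribution ÷ (EBIT − I) = £746,928.00 ÷ £80,428.00 = 9.2869.
EPS therefore changes by 9.2869 × (-15.7%) = -145.8%.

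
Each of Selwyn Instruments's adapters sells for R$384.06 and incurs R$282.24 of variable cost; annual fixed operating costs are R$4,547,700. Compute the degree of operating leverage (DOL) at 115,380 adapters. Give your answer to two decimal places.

1.63

Total contribution margin = 115,380 × R$101.82 = R$11,747,991.60.
EBIT = R$11,747,991.60 − R$4,547,700 = R$7,200,291.60.
DOL = contribution ÷ EBIT = R$11,747,991.60 ÷ R$7,200,291.60 = 1.6316.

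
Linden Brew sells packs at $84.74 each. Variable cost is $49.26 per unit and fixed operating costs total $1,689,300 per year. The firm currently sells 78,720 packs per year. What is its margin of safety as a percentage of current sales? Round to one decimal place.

Contribution margin per unit = $84.74 − $49.26 = $35.48. Break-even units = $1,689,300 ÷ $35.48 = 47,612.74; break-even revenue = 47,612.74 × $84.74 = $4,034,703.55.
Current sales = 78,720 × $84.74 = $6,670,732.80.
Margin of safety = ($6,670,732.80 − $4,034,703.55) ÷ $6,670,732.80 = 39.5%.

39.5%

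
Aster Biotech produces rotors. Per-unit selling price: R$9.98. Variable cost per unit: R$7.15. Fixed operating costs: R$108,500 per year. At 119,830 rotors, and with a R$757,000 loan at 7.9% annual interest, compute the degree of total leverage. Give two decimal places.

1.99

Total contribution margin = 119,830 × R$2.83 = R$339,118.90.
Subtracting fixed costs: EBIT = R$339,118.90 − R$108,500 = R$230,618.90. Interest = R$59,803.00.
DOL = R$339,118.90 ÷ R$230,618.90 = 1.4705; DFL = R$230,618.90 ÷ R$170,815.90 = 1.3501.
DCL = DOL × DFL = 1.4705 × 1.3501 = 1.9853.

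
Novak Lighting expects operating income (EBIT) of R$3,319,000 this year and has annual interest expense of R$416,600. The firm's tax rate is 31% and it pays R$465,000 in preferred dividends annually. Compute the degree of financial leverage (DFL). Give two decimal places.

Interest = R$416,600.00.
Pre-tax preferred-dividend burden = R$465,000 ÷ (1 − 0.31) = R$673,913.04.
DFL = EBIT ÷ [EBIT − I − D_p/(1−t)] = R$3,319,000 ÷ [R$3,319,000 − R$416,600.00 − R$673,913.04] = R$3,319,000 ÷ R$2,228,486.96 = 1.4894.

1.49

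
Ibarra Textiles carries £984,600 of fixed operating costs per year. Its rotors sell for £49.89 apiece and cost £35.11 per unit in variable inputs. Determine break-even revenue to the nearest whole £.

CM per unit = £49.89 − £35.11 = £14.78; CM ratio = £14.78 / £49.89 = 0.2963.
Break-even revenue = fixed costs × price ÷ CM = £984,600 × £49.89 ÷ £14.78 = £3,323,525.

£3,323,525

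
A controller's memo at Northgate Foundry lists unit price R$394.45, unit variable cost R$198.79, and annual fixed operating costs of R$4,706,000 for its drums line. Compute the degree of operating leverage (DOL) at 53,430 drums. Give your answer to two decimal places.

1.82

Total contribution margin = 53,430 × R$195.66 = R$10,454,113.80.
Subtracting fixed costs: EBIT = R$10,454,113.80 − R$4,706,000 = R$5,748,113.80.
So DOL = total CM / EBIT = R$10,454,113.80 / R$5,748,113.80 = 1.8187.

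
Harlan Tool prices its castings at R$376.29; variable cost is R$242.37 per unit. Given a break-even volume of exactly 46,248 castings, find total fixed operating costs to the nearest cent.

R$6,193,532.16

Unit CM = price − variable cost = R$376.29 − R$242.37 = R$133.92.
Since BE = FC / CM, FC = 46,248 × R$133.92 = R$6,193,532.16.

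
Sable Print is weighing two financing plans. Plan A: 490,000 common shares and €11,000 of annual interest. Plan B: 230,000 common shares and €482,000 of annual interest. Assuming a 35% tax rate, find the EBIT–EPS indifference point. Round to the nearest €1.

€898,654

At indifference, (EBIT − 11,000)(1 − t)/490,000 = (EBIT − 482,000)(1 − t)/230,000.
The (1 − t) factor cancels: (EBIT − 11,000) × 230,000 = (EBIT − 482,000) × 490,000.
Solving, EBIT = (482,000·490,000 − 11,000·230,000) / (490,000 − 230,000) = 233,650,000,000 / 260,000 = 898,653.85.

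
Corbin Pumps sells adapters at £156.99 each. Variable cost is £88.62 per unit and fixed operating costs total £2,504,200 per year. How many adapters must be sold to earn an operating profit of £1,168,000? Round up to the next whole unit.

Unit CM = price − variable cost = £156.99 − £88.62 = £68.37.
Need Q such that Q × £68.37 − £2,504,200 = £1,168,000, i.e. Q = £3,672,200 / £68.37 = 53,710.69 → 53,711.

53,711 adapters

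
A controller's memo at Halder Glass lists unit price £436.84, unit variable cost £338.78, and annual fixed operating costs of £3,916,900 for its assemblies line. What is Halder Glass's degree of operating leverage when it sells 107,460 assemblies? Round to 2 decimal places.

1.59

Contribution at this volume is 107,460 × £98.06 = £10,537,527.60.
Subtracting fixed costs: EBIT = £10,537,527.60 − £3,916,900 = £6,620,627.60.
So DOL = total CM / EBIT = £10,537,527.60 / £6,620,627.60 = 1.5916.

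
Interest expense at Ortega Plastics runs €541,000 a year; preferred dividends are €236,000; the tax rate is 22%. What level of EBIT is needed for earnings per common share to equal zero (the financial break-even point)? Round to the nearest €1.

Preferred dividends are paid after tax, so their pre-tax equivalent is €236,000 ÷ (1 − 0.22) = €302,564.10.
Financial break-even EBIT = interest + D_p ÷ (1 − t) = €541,000 + €302,564.10 = €843,564.10.

€843,564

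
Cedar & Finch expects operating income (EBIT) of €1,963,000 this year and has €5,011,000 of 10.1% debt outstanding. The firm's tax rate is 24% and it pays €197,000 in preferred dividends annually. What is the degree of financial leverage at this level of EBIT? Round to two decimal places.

1.64

Interest = €506,111.00.
Preferred dividends grossed up pre-tax: €197,000 / (1 − 0.24) = €259,210.53.
DFL = EBIT ÷ [EBIT − I − D_p/(1−t)] = €1,963,000 ÷ [€1,963,000 − €506,111.00 − €259,210.53] = €1,963,000 ÷ €1,197,678.47 = 1.6390.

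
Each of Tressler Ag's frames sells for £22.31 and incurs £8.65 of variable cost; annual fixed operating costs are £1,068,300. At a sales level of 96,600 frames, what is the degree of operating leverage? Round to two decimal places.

At 96,600 units, contribution = 96,600 × £13.66 = £1,319,556.00.
Subtracting fixed costs: EBIT = £1,319,556.00 − £1,068,300 = £251,256.00.
So DOL = total CM / EBIT = £1,319,556.00 / £251,256.00 = 5.2518.

5.25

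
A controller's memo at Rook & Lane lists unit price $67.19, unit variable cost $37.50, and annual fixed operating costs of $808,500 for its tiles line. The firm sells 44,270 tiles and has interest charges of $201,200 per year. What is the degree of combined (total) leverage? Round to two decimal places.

Total contribution margin = 44,270 × $29.69 = $1,314,376.30.
Operating income = contribution − fixed costs = $1,314,376.30 − $808,500 = $505,876.30. Interest = $201,200.00.
DOL = $1,314,376.30 ÷ $505,876.30 = 2.5982; DFL = $505,876.30 ÷ $304,676.30 = 1.6604.
DCL = DOL × DFL = 2.5982 × 1.6604 = 4.3141.

4.31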